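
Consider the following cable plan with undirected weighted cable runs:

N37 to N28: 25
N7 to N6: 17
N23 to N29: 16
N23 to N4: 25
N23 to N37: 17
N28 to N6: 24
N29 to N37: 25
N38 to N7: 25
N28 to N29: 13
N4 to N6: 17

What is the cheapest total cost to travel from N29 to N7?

Compare a few routes:
N29 - N23 - N4 - N6 - N7: 16+25+17+17 = 75
N29 - N28 - N6 - N7: 13+24+17 = 54
N29 - N37 - N28 - N6 - N7: 25+25+24+17 = 91
N29 - N23 - N37 - N28 - N6 - N7: 16+17+25+24+17 = 99
Cheapest is N29 - N28 - N6 - N7 at 54.

54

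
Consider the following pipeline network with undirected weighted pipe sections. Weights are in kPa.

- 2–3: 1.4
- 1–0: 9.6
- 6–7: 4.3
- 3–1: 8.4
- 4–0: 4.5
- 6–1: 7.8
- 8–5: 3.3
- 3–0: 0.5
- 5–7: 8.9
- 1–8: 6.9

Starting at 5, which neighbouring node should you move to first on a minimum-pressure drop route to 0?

8

Compare a few routes:
5 - 7 - 6 - 1 - 0: 8.9+4.3+7.8+9.6 = 30.6
5 - 8 - 1 - 3 - 0: 3.3+6.9+8.4+0.5 = 19.1
5 - 7 - 6 - 1 - 3 - 0: 8.9+4.3+7.8+8.4+0.5 = 29.9
5 - 8 - 1 - 0: 3.3+6.9+9.6 = 19.8
The minimum is 19.1 kPa via 5 - 8 - 1 - 3 - 0.
So from 5 the first move is to 8.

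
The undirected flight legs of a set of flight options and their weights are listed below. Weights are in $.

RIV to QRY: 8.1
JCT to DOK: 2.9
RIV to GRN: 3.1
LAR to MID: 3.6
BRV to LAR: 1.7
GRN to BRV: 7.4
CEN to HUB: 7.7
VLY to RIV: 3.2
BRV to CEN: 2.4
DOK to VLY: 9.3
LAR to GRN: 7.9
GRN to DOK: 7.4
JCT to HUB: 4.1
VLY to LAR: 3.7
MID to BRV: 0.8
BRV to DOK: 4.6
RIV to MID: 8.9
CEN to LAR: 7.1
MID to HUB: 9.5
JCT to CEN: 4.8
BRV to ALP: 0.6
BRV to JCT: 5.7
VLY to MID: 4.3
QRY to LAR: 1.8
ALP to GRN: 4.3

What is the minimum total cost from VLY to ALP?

Enumerating some paths:
VLY–LAR–BRV–ALP: 3.7+1.7+0.6 = 6
VLY–MID–BRV–ALP: 4.3+0.8+0.6 = 5.7
VLY–LAR–MID–BRV–ALP: 3.7+3.6+0.8+0.6 = 8.7
Cheapest is VLY–MID–BRV–ALP at $5.7.

$5.7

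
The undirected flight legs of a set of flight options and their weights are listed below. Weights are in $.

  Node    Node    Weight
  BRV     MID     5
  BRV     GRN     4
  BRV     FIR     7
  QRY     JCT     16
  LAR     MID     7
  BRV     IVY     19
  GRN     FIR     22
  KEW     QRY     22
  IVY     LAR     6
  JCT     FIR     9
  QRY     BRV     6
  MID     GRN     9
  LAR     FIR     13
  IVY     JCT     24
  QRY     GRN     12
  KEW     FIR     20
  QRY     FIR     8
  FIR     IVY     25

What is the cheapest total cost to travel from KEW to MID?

$32

Running Dijkstra from KEW:
KEW: 0
FIR: 20  (via KEW)
QRY: 22  (via KEW)
BRV: 27  (via FIR)
JCT: 29  (via FIR)
GRN: 31  (via BRV)
MID: 32  (via BRV)
Shortest route: KEW–FIR–BRV–MID = $32.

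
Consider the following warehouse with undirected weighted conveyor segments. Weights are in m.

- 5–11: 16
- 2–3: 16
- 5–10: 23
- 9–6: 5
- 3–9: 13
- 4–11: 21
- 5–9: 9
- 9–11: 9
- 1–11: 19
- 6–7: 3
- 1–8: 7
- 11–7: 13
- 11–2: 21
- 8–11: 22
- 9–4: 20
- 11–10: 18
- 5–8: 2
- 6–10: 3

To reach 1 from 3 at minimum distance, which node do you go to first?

Candidate routes:
3–9–11–1: 13+9+19 = 41
3–9–11–5–8–1: 13+9+16+2+7 = 47
3–9–5–8–1: 13+9+2+7 = 31
3–9–11–8–1: 13+9+22+7 = 51
The minimum is 31 m via 3–9–5–8–1.
So from 3 the first move is to 9.

9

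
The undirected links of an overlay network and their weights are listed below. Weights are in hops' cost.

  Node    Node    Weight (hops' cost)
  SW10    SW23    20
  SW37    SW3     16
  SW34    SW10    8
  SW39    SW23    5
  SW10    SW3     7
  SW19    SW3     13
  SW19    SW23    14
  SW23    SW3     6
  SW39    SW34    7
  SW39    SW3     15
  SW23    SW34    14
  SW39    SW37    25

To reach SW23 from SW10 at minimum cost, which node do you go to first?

Compare a few routes:
SW10–SW23: 20 = 20
SW10–SW3–SW23: 7+6 = 13
SW10–SW34–SW39–SW23: 8+7+5 = 20
Cheapest is SW10–SW3–SW23 at 13 hops' cost.
So from SW10 the first move is to SW3.

SW3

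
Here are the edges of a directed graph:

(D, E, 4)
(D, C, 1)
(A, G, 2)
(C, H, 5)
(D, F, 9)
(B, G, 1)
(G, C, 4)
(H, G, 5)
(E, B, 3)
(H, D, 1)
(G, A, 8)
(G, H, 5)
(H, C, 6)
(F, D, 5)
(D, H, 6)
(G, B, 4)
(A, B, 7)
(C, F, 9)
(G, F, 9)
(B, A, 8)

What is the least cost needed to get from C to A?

Settle nodes by increasing distance from C:
C: 0
H: 5  (via C)
D: 6  (via H)
F: 9  (via C)
E: 10  (via D)
G: 10  (via H)
B: 13  (via E)
A: 18  (via G)
Shortest route: C–H–G–A = 18.

18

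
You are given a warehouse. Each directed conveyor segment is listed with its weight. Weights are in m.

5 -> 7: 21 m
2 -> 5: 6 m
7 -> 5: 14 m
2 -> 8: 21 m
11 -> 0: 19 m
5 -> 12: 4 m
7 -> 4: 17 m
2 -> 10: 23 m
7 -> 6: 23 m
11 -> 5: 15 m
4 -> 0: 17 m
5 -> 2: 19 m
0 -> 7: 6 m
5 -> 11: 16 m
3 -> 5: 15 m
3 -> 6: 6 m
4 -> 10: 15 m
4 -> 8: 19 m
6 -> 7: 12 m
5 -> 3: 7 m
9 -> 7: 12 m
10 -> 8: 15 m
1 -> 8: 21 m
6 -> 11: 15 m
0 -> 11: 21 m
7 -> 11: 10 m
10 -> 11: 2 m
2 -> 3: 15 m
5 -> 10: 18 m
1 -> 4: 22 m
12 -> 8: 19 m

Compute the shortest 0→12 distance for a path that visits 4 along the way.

59 m

Shortest 0→4: 0–7–4 = 23
Shortest 4→12: 4–10–11–5–12 = 36
Total via 4: 23 + 36 = 59 m.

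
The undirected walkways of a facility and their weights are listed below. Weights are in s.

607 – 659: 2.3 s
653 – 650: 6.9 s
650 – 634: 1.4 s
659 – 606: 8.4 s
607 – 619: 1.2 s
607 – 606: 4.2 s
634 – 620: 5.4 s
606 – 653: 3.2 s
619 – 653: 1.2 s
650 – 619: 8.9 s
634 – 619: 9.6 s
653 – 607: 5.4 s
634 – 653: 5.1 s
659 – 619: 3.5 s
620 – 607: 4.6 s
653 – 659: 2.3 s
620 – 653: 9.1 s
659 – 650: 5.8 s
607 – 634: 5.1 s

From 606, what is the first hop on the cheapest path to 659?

653

Enumerating some paths:
606 → 653 → 619 → 607 → 659: 3.2+1.2+1.2+2.3 = 7.9
606 → 653 → 659: 3.2+2.3 = 5.5
606 → 653 → 619 → 659: 3.2+1.2+3.5 = 7.9
606 → 607 → 659: 4.2+2.3 = 6.5
The minimum is 5.5 s via 606 → 653 → 659.
So from 606 the first move is to 653.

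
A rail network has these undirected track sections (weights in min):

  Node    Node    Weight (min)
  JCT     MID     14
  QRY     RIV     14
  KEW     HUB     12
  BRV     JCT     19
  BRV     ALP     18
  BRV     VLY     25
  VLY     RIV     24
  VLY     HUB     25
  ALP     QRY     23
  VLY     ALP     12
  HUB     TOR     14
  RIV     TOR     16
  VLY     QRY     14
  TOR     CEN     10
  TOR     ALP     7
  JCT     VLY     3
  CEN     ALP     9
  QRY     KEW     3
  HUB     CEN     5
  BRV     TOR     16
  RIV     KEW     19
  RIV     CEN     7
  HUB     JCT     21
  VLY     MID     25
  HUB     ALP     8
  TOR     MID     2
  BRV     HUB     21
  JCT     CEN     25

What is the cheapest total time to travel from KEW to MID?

Running Dijkstra from KEW:
KEW: 0
QRY: 3  (via KEW)
HUB: 12  (via KEW)
VLY: 17  (via QRY)
RIV: 17  (via QRY)
CEN: 17  (via HUB)
ALP: 20  (via HUB)
JCT: 20  (via VLY)
TOR: 26  (via HUB)
MID: 28  (via TOR)
Shortest route: KEW–HUB–TOR–MID = 28 min.

28 min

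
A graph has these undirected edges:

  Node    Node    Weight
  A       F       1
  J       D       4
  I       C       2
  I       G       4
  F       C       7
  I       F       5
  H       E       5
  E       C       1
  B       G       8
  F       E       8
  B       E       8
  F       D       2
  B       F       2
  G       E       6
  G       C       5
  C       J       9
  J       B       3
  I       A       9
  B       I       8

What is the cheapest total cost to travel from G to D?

Running Dijkstra from G:
G: 0
I: 4  (via G)
C: 5  (via G)
E: 6  (via G)
B: 8  (via G)
F: 9  (via I)
A: 10  (via F)
D: 11  (via F)
Shortest route: G → I → F → D = 11.

11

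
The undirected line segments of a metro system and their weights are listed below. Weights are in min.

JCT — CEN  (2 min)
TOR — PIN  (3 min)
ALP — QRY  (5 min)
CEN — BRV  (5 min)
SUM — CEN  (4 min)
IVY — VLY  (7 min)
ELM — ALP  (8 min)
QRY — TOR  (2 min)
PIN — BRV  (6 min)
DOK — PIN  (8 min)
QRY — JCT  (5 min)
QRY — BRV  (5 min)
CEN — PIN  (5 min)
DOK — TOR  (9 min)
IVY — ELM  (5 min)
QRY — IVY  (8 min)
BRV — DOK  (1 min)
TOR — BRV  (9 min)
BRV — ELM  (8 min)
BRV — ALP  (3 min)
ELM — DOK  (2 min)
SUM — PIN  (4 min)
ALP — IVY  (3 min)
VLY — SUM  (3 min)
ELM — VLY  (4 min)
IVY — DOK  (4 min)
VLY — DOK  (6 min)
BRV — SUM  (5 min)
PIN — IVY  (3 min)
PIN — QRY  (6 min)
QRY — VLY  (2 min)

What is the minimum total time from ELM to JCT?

10 min

Compare a few routes:
ELM → DOK → BRV → CEN → JCT: 2+1+5+2 = 10
ELM → VLY → SUM → CEN → JCT: 4+3+4+2 = 13
ELM → VLY → QRY → JCT: 4+2+5 = 11
Cheapest is ELM → DOK → BRV → CEN → JCT at 10 min.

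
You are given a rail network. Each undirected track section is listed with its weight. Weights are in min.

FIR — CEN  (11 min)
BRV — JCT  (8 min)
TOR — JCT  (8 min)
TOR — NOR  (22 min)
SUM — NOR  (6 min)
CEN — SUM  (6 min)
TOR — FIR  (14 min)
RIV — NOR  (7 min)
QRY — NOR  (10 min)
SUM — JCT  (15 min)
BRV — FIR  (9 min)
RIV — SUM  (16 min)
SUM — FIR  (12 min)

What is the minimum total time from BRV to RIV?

34 min

Compare a few routes:
BRV–FIR–SUM–NOR–RIV: 9+12+6+7 = 34
BRV–JCT–SUM–NOR–RIV: 8+15+6+7 = 36
Cheapest is BRV–FIR–SUM–NOR–RIV at 34 min.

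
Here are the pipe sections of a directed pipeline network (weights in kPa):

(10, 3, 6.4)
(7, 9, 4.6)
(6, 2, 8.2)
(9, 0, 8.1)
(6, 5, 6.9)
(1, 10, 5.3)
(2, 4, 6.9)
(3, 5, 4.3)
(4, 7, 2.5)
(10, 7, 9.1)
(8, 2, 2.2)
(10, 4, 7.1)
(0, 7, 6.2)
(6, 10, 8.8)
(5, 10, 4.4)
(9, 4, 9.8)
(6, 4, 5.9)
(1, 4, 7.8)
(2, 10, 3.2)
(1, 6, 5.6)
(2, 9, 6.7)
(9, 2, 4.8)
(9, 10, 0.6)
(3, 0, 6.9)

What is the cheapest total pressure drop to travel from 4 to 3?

14.1 kPa

Running Dijkstra from 4:
4: 0
7: 2.5  (via 4)
9: 7.1  (via 7)
10: 7.7  (via 9)
2: 11.9  (via 9)
3: 14.1  (via 10)
Shortest route: 4 → 7 → 9 → 10 → 3 = 14.1 kPa.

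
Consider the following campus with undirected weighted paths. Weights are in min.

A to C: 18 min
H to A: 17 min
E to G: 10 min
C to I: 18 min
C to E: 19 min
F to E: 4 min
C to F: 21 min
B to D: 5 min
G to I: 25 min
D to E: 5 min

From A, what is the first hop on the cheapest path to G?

C

Candidate routes:
A → C → E → G: 18+19+10 = 47
A → C → F → E → G: 18+21+4+10 = 53
The minimum is 47 min via A → C → E → G.
So from A the first move is to C.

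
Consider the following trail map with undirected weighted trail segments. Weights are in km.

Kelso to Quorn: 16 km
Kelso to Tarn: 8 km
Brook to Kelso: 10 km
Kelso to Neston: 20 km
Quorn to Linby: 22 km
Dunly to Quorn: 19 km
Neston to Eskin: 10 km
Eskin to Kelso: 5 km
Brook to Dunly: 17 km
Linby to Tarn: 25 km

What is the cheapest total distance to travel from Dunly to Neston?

Shortest distances from Dunly:
Dunly: 0
Brook: 17  (via Dunly)
Quorn: 19  (via Dunly)
Kelso: 27  (via Brook)
Eskin: 32  (via Kelso)
Tarn: 35  (via Kelso)
Linby: 41  (via Quorn)
Neston: 42  (via Eskin)
Shortest route: Dunly–Brook–Kelso–Eskin–Neston = 42 km.

42 km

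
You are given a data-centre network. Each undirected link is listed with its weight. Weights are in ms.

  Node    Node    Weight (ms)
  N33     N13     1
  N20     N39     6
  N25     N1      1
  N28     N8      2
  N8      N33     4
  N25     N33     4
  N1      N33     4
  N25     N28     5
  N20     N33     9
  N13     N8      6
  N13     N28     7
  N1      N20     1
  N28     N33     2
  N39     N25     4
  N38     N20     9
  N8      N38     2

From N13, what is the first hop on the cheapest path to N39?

Enumerating some paths:
N13 - N33 - N1 - N25 - N39: 1+4+1+4 = 10
N13 - N33 - N25 - N39: 1+4+4 = 9
N13 - N33 - N28 - N25 - N39: 1+2+5+4 = 12
The minimum is 9 ms via N13 - N33 - N25 - N39.
So from N13 the first move is to N33.

N33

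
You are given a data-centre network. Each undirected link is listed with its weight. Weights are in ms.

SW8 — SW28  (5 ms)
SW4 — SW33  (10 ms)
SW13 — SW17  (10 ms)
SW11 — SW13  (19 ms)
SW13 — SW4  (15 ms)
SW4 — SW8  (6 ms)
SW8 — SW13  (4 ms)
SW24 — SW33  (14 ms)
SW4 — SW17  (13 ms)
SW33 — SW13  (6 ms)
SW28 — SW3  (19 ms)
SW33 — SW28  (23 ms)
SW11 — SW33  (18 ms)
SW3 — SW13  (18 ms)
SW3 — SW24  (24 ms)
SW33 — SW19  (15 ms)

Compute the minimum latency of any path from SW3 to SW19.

Running Dijkstra from SW3:
SW3: 0
SW13: 18  (via SW3)
SW28: 19  (via SW3)
SW8: 22  (via SW13)
SW33: 24  (via SW13)
SW24: 24  (via SW3)
SW17: 28  (via SW13)
SW4: 28  (via SW8)
SW11: 37  (via SW13)
SW19: 39  (via SW33)
Shortest route: SW3 → SW13 → SW33 → SW19 = 39 ms.

39 ms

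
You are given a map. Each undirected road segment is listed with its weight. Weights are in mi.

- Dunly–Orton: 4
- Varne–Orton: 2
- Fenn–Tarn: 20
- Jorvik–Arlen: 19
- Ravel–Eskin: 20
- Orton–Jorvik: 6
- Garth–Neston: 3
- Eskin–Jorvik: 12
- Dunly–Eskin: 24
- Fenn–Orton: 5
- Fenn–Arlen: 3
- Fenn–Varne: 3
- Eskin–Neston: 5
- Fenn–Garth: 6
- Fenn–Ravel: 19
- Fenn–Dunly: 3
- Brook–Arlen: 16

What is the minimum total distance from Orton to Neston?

Shortest distances from Orton:
Orton: 0
Varne: 2  (via Orton)
Dunly: 4  (via Orton)
Fenn: 5  (via Orton)
Jorvik: 6  (via Orton)
Arlen: 8  (via Fenn)
Garth: 11  (via Fenn)
Neston: 14  (via Garth)
Shortest route: Orton → Fenn → Garth → Neston = 14 mi.

14 mi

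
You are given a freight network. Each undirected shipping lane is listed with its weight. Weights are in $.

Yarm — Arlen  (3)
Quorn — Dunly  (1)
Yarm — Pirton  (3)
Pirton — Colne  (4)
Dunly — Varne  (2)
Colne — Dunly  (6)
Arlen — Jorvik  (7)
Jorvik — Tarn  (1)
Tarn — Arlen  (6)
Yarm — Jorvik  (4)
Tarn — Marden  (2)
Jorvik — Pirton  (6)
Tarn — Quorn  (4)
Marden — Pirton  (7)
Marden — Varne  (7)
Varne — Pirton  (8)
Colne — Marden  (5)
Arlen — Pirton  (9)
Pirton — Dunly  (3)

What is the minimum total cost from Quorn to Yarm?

Enumerating some paths:
Quorn - Tarn - Jorvik - Yarm: 4+1+4 = 9
Quorn - Dunly - Pirton - Yarm: 1+3+3 = 7
The minimum is $7 via Quorn - Dunly - Pirton - Yarm.

$7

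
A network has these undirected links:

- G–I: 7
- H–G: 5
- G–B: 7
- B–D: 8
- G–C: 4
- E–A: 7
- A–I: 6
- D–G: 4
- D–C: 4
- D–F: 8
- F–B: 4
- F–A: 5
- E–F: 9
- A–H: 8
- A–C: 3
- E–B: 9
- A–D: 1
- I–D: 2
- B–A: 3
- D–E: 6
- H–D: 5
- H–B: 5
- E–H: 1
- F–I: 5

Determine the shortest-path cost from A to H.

Compare a few routes:
A - D - E - H: 1+6+1 = 8
A - D - H: 1+5 = 6
The minimum is 6 via A - D - H.

6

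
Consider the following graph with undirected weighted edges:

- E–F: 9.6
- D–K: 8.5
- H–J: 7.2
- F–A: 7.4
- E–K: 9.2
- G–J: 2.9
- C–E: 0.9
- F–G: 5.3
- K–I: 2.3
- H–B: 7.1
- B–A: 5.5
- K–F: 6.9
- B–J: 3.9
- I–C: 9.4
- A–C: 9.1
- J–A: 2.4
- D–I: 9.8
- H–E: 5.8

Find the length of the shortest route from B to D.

27.5

Running Dijkstra from B:
B: 0
J: 3.9  (via B)
A: 5.5  (via B)
G: 6.8  (via J)
H: 7.1  (via B)
F: 12.1  (via G)
E: 12.9  (via H)
C: 13.8  (via E)
K: 19  (via F)
I: 21.3  (via K)
D: 27.5  (via K)
Shortest route: B–J–G–F–K–D = 27.5.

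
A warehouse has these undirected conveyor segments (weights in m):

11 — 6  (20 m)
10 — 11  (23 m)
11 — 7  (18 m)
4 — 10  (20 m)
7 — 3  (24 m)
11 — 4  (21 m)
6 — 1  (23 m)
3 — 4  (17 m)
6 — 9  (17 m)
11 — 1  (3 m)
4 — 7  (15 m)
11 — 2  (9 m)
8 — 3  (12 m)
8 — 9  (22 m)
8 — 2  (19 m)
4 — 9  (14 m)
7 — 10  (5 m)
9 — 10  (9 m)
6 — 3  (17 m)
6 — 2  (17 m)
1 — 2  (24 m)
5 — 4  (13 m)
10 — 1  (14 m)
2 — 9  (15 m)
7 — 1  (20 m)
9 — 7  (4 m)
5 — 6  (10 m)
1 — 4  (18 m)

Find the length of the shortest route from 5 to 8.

Enumerating some paths:
5–6–3–8: 10+17+12 = 39
5–4–3–8: 13+17+12 = 42
5–6–2–8: 10+17+19 = 46
Cheapest is 5–6–3–8 at 39 m.

39 m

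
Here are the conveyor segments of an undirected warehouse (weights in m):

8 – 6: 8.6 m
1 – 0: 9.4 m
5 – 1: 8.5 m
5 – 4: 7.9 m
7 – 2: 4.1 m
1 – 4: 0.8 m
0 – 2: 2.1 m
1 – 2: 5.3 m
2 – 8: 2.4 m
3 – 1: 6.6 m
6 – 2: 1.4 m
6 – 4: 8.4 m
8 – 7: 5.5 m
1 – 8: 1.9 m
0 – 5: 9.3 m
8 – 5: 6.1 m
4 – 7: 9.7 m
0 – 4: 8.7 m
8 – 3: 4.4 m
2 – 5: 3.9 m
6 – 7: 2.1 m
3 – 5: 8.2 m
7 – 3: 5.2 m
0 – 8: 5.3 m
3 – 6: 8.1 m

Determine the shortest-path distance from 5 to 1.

8 m

Enumerating some paths:
5 → 2 → 8 → 1: 3.9+2.4+1.9 = 8.2
5 → 8 → 1: 6.1+1.9 = 8
The minimum is 8 m via 5 → 8 → 1.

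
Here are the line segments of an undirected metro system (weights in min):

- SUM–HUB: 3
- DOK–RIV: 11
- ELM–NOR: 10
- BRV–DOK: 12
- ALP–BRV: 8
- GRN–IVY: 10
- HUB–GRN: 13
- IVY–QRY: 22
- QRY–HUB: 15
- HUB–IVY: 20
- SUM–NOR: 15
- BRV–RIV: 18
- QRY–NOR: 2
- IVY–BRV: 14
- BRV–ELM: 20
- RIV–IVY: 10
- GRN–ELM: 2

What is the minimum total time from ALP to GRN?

Candidate routes:
ALP → BRV → DOK → RIV → IVY → GRN: 8+12+11+10+10 = 51
ALP → BRV → ELM → GRN: 8+20+2 = 30
ALP → BRV → IVY → GRN: 8+14+10 = 32
ALP → BRV → RIV → IVY → GRN: 8+18+10+10 = 46
Cheapest is ALP → BRV → ELM → GRN at 30 min.

30 min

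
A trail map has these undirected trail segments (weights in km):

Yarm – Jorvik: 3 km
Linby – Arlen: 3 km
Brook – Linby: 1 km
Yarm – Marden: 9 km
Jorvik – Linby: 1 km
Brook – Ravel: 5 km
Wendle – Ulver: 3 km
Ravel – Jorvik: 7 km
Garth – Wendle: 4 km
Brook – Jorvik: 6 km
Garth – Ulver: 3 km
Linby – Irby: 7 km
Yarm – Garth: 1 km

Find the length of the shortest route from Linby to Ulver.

Shortest distances from Linby:
Linby: 0
Jorvik: 1  (via Linby)
Brook: 1  (via Linby)
Arlen: 3  (via Linby)
Yarm: 4  (via Jorvik)
Garth: 5  (via Yarm)
Ravel: 6  (via Brook)
Irby: 7  (via Linby)
Ulver: 8  (via Garth)
Shortest route: Linby–Jorvik–Yarm–Garth–Ulver = 8 km.

8 km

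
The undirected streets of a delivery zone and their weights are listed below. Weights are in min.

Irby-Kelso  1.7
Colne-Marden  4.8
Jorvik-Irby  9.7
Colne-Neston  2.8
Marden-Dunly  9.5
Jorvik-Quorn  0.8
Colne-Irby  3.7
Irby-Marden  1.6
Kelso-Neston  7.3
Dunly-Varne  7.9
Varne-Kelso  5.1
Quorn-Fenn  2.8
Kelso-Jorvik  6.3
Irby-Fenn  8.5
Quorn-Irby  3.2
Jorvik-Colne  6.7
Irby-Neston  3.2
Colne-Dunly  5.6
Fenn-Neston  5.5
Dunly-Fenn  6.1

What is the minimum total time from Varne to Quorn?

10 min

Compare a few routes:
Varne → Dunly → Fenn → Quorn: 7.9+6.1+2.8 = 16.8
Varne → Kelso → Jorvik → Quorn: 5.1+6.3+0.8 = 12.2
Varne → Kelso → Irby → Quorn: 5.1+1.7+3.2 = 10
The minimum is 10 min via Varne → Kelso → Irby → Quorn.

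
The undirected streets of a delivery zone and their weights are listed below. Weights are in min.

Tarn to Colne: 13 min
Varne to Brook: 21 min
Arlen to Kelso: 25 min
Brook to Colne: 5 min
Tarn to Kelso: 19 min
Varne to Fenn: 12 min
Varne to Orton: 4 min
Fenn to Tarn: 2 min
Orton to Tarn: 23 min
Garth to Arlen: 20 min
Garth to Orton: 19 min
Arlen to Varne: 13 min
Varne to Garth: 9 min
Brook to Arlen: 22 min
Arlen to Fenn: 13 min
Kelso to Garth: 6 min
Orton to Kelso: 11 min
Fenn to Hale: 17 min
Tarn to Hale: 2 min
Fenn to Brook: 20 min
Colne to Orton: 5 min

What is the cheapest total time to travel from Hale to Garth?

25 min

Enumerating some paths:
Hale - Tarn - Fenn - Varne - Garth: 2+2+12+9 = 25
Hale - Tarn - Colne - Orton - Varne - Garth: 2+13+5+4+9 = 33
Hale - Tarn - Kelso - Garth: 2+19+6 = 27
Cheapest is Hale - Tarn - Fenn - Varne - Garth at 25 min.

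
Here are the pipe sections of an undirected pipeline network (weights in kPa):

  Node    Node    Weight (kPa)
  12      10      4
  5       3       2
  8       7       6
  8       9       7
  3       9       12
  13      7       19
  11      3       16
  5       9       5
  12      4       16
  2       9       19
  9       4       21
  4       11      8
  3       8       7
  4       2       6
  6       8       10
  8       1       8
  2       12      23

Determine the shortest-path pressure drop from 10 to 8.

48 kPa

Candidate routes:
10–12–4–9–8: 4+16+21+7 = 48
10–12–4–11–3–8: 4+16+8+16+7 = 51
10–12–4–2–9–8: 4+16+6+19+7 = 52
10–12–2–9–8: 4+23+19+7 = 53
The minimum is 48 kPa via 10–12–4–9–8.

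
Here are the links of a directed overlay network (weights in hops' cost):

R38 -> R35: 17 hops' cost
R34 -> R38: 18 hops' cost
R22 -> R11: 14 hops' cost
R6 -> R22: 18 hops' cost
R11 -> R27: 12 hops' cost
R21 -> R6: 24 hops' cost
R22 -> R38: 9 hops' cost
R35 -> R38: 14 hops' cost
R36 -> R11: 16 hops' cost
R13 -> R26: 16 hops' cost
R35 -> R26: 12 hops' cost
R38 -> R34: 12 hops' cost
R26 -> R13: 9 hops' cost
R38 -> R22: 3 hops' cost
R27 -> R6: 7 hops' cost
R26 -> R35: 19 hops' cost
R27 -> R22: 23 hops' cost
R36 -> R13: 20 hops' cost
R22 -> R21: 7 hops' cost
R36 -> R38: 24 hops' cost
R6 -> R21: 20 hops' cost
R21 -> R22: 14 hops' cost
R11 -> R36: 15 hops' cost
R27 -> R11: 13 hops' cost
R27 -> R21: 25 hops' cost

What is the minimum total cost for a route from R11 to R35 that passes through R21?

77 hops' cost

Best R11 to R21: R11–R27–R21 costing 37
Shortest R21→R35: R21–R22–R38–R35 = 40
Total via R21: 37 + 40 = 77 hops' cost.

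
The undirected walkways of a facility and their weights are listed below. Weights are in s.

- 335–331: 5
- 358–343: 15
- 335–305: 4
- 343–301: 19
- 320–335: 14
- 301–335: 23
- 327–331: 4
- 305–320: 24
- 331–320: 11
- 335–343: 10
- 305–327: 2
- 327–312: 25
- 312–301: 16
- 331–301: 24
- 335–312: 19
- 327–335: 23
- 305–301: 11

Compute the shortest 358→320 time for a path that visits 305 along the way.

46 s

Best 358 to 305: 358 → 343 → 335 → 305 costing 29
Best 305 to 320: 305 → 327 → 331 → 320 costing 17
Total via 305: 29 + 17 = 46 s.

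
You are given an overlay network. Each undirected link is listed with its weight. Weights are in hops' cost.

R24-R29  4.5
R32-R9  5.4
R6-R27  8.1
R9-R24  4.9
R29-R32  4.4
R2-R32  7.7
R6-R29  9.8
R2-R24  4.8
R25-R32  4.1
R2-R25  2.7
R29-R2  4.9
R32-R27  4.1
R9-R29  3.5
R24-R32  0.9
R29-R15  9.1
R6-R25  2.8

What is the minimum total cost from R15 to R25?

Enumerating some paths:
R15 - R29 - R32 - R25: 9.1+4.4+4.1 = 17.6
R15 - R29 - R2 - R25: 9.1+4.9+2.7 = 16.7
R15 - R29 - R24 - R32 - R25: 9.1+4.5+0.9+4.1 = 18.6
The minimum is 16.7 hops' cost via R15 - R29 - R2 - R25.

16.7 hops' cost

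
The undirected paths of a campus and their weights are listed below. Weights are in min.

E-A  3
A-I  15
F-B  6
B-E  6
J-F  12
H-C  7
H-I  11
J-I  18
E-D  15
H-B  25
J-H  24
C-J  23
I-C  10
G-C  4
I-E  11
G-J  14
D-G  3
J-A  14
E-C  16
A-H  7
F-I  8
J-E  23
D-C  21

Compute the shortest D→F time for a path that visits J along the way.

29 min

Shortest D→J: D → G → J = 17
Best J to F: J → F costing 12
Total via J: 17 + 12 = 29 min.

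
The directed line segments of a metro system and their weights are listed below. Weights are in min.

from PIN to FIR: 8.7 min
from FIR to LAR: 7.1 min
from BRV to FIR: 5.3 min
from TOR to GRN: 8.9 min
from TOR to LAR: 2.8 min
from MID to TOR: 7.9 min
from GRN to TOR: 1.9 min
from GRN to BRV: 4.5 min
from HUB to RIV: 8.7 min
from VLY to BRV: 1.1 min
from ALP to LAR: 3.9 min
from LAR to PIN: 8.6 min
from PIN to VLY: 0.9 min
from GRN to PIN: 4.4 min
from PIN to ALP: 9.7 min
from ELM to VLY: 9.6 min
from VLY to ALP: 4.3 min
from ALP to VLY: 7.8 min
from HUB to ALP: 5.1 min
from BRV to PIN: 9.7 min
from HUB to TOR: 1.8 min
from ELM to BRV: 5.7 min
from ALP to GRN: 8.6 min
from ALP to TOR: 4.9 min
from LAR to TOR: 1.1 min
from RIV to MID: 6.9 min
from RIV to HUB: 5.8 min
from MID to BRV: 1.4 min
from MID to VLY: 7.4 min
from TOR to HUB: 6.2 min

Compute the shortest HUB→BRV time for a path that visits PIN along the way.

Best HUB to PIN: HUB → TOR → LAR → PIN costing 13.2
Shortest PIN→BRV: PIN → VLY → BRV = 2
Total via PIN: 13.2 + 2 = 15.2 min.

15.2 min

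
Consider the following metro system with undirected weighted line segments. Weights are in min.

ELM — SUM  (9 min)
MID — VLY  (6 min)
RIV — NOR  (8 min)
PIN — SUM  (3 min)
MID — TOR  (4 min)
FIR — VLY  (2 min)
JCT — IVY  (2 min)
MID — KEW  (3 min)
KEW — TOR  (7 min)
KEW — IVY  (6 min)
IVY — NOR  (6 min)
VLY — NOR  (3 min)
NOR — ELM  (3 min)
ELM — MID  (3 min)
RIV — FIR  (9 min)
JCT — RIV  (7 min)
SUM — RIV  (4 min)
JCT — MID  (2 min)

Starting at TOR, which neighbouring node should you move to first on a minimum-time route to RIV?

MID

Compare a few routes:
TOR - KEW - MID - JCT - RIV: 7+3+2+7 = 19
TOR - MID - JCT - RIV: 4+2+7 = 13
TOR - MID - ELM - NOR - RIV: 4+3+3+8 = 18
Cheapest is TOR - MID - JCT - RIV at 13 min.
So from TOR the first move is to MID.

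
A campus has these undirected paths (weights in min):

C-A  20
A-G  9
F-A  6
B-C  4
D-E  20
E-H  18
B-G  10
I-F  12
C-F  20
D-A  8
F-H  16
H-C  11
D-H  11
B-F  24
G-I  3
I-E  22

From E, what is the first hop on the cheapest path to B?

Compare a few routes:
E - H - C - B: 18+11+4 = 33
E - I - G - B: 22+3+10 = 35
Cheapest is E - H - C - B at 33 min.
So from E the first move is to H.

H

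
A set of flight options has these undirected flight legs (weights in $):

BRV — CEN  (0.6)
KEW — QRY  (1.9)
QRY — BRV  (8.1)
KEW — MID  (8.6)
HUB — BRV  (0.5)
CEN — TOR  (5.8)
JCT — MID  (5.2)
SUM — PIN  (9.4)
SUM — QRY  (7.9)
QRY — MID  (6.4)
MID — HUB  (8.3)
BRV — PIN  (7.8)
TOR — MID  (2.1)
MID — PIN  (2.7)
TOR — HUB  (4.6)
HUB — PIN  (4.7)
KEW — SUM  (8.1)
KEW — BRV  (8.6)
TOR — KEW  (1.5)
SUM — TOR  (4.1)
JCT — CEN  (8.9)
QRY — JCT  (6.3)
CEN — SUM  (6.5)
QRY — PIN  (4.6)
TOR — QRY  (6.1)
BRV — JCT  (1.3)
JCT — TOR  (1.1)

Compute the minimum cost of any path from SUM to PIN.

Settle nodes by increasing distance from SUM:
SUM: 0
TOR: 4.1  (via SUM)
JCT: 5.2  (via TOR)
KEW: 5.6  (via TOR)
MID: 6.2  (via TOR)
BRV: 6.5  (via JCT)
CEN: 6.5  (via SUM)
HUB: 7  (via BRV)
QRY: 7.5  (via KEW)
PIN: 8.9  (via MID)
Shortest route: SUM–TOR–MID–PIN = $8.9.

$8.9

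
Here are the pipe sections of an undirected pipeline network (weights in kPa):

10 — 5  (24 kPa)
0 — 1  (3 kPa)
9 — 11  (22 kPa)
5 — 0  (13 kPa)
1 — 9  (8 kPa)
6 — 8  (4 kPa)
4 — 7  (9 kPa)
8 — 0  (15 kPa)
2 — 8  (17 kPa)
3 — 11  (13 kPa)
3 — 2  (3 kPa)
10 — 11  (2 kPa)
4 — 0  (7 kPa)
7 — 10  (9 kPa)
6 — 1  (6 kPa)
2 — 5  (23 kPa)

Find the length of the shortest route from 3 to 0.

33 kPa

Compare a few routes:
3 → 2 → 5 → 0: 3+23+13 = 39
3 → 2 → 8 → 0: 3+17+15 = 35
3 → 2 → 8 → 6 → 1 → 0: 3+17+4+6+3 = 33
Cheapest is 3 → 2 → 8 → 6 → 1 → 0 at 33 kPa.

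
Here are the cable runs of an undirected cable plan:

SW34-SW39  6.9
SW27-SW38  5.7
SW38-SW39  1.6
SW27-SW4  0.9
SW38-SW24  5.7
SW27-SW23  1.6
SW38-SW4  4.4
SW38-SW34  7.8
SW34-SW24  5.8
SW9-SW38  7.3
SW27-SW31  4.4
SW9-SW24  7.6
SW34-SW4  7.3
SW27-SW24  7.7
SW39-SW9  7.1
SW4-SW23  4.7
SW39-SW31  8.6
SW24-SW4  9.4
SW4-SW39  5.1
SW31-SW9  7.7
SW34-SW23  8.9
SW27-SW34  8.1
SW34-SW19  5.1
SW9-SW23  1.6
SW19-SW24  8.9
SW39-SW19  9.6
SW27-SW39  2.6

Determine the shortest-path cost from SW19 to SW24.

Compare a few routes:
SW19–SW34–SW38–SW24: 5.1+7.8+5.7 = 18.6
SW19–SW39–SW38–SW24: 9.6+1.6+5.7 = 16.9
SW19–SW34–SW24: 5.1+5.8 = 10.9
SW19–SW24: 8.9 = 8.9
The minimum is 8.9 via SW19–SW24.

8.9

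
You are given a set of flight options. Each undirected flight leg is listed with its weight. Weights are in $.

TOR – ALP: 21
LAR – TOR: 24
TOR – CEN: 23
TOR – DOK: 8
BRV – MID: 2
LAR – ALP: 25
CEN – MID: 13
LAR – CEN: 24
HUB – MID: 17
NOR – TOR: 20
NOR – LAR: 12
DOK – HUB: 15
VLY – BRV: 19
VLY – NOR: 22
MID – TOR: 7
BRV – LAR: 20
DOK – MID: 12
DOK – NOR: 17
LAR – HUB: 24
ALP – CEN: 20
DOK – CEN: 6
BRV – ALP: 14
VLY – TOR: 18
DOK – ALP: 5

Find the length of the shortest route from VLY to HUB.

$38

Compare a few routes:
VLY–BRV–MID–DOK–HUB: 19+2+12+15 = 48
VLY–BRV–MID–HUB: 19+2+17 = 38
VLY–TOR–DOK–HUB: 18+8+15 = 41
VLY–TOR–MID–HUB: 18+7+17 = 42
Cheapest is VLY–BRV–MID–HUB at $38.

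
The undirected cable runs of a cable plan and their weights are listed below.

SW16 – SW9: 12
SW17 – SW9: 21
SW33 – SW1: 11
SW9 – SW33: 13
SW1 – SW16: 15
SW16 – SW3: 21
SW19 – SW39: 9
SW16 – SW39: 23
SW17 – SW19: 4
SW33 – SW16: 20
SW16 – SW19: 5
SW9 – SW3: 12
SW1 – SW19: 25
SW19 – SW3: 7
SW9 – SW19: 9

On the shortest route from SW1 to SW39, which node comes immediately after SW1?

Candidate routes:
SW1–SW16–SW19–SW39: 15+5+9 = 29
SW1–SW19–SW39: 25+9 = 34
Cheapest is SW1–SW16–SW19–SW39 at 29.
So from SW1 the first move is to SW16.

SW16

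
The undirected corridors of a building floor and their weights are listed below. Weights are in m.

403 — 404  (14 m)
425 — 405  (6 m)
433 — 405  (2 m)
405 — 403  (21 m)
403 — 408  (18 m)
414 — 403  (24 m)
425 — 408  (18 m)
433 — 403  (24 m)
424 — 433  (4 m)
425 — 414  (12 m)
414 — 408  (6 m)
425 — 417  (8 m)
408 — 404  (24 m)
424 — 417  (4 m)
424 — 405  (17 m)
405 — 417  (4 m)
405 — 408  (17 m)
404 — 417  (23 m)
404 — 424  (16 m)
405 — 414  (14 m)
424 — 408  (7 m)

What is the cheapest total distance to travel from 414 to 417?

17 m

Candidate routes:
414 → 425 → 417: 12+8 = 20
414 → 405 → 417: 14+4 = 18
414 → 408 → 424 → 417: 6+7+4 = 17
Cheapest is 414 → 408 → 424 → 417 at 17 m.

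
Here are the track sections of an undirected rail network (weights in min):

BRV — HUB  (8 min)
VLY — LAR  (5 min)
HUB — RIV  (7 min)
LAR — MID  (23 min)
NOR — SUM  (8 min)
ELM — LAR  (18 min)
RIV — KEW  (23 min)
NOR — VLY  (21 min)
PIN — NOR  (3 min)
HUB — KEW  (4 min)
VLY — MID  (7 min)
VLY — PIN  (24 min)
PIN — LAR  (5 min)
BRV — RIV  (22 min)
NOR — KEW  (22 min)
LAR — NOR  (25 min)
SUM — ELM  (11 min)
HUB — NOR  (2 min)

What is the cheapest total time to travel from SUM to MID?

Enumerating some paths:
SUM → NOR → VLY → MID: 8+21+7 = 36
SUM → NOR → PIN → LAR → VLY → MID: 8+3+5+5+7 = 28
SUM → NOR → PIN → LAR → MID: 8+3+5+23 = 39
The minimum is 28 min via SUM → NOR → PIN → LAR → VLY → MID.

28 min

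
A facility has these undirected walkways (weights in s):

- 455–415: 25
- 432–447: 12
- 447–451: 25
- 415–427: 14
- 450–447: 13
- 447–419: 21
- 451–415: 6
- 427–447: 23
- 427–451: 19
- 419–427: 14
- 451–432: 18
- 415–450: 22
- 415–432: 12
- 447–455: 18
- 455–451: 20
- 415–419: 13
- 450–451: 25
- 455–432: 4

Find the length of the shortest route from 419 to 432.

Candidate routes:
419 → 415 → 451 → 432: 13+6+18 = 37
419 → 447 → 432: 21+12 = 33
419 → 415 → 432: 13+12 = 25
The minimum is 25 s via 419 → 415 → 432.

25 s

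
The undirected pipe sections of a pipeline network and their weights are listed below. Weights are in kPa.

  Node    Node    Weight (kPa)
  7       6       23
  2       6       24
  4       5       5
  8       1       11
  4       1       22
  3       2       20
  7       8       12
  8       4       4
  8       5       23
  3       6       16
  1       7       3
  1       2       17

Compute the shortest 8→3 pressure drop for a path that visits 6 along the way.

51 kPa

Shortest 8→6: 8 → 7 → 6 = 35
Shortest 6→3: 6 → 3 = 16
Total via 6: 35 + 16 = 51 kPa.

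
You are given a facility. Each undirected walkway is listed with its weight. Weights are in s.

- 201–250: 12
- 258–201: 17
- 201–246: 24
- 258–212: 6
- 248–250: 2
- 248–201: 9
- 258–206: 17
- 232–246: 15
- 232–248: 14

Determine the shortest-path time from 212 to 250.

Shortest distances from 212:
212: 0
258: 6  (via 212)
201: 23  (via 258)
206: 23  (via 258)
248: 32  (via 201)
250: 34  (via 248)
Shortest route: 212 → 258 → 201 → 248 → 250 = 34 s.

34 s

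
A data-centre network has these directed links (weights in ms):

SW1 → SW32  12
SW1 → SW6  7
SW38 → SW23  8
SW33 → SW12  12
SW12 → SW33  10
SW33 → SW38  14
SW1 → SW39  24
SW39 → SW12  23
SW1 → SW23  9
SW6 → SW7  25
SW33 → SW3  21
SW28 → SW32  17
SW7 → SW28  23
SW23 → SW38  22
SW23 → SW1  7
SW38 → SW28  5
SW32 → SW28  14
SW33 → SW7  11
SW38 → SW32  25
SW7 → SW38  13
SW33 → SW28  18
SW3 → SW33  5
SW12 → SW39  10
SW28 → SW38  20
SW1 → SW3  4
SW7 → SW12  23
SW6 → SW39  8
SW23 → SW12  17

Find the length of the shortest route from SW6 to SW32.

60 ms

Candidate routes:
SW6 → SW7 → SW28 → SW32: 25+23+17 = 65
SW6 → SW7 → SW38 → SW23 → SW1 → SW32: 25+13+8+7+12 = 65
SW6 → SW7 → SW38 → SW28 → SW32: 25+13+5+17 = 60
SW6 → SW7 → SW38 → SW32: 25+13+25 = 63
The minimum is 60 ms via SW6 → SW7 → SW38 → SW28 → SW32.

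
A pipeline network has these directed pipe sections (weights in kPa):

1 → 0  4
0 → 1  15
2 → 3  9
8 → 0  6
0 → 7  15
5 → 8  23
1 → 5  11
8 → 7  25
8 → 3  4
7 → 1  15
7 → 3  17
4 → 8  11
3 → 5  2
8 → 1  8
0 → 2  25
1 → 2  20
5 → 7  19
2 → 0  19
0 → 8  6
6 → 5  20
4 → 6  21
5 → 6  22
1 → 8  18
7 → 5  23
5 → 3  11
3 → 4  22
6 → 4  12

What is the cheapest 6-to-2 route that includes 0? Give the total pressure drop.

54 kPa

Shortest 6→0: 6–4–8–0 = 29
Best 0 to 2: 0–2 costing 25
Total via 0: 29 + 25 = 54 kPa.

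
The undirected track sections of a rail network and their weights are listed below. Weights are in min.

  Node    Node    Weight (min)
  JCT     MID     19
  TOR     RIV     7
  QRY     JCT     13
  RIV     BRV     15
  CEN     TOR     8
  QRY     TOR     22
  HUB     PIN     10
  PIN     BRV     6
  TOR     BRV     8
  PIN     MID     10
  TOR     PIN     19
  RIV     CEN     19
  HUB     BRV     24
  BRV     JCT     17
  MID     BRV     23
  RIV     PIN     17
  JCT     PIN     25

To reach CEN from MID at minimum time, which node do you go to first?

Candidate routes:
MID–BRV–TOR–CEN: 23+8+8 = 39
MID–PIN–BRV–TOR–CEN: 10+6+8+8 = 32
MID–PIN–TOR–CEN: 10+19+8 = 37
MID–PIN–RIV–TOR–CEN: 10+17+7+8 = 42
The minimum is 32 min via MID–PIN–BRV–TOR–CEN.
So from MID the first move is to PIN.

PIN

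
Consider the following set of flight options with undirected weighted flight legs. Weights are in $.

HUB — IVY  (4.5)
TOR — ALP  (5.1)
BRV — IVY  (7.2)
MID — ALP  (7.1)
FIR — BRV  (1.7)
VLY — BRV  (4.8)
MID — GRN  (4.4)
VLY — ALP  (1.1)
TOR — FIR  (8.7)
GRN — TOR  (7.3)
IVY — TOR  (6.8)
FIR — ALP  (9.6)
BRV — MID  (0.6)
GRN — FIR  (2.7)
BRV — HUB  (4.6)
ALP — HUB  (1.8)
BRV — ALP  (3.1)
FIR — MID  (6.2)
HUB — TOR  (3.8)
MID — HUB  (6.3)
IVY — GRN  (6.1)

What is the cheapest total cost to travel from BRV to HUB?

Compare a few routes:
BRV - HUB: 4.6 = 4.6
BRV - ALP - HUB: 3.1+1.8 = 4.9
Cheapest is BRV - HUB at $4.6.

$4.6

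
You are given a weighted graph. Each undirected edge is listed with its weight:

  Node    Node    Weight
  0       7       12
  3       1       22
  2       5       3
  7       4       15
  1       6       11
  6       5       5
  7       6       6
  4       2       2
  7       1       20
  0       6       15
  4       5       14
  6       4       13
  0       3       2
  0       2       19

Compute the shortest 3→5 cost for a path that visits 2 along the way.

24

Shortest 3→2: 3 → 0 → 2 = 21
Best 2 to 5: 2 → 5 costing 3
Total via 2: 21 + 3 = 24.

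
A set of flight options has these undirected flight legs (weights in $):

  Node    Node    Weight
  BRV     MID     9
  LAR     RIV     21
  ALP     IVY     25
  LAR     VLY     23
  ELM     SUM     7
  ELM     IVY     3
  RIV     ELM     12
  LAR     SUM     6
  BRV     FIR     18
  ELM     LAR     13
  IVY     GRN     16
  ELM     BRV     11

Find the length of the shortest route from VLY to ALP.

$64

Enumerating some paths:
VLY → LAR → RIV → ELM → IVY → ALP: 23+21+12+3+25 = 84
VLY → LAR → ELM → IVY → ALP: 23+13+3+25 = 64
The minimum is $64 via VLY → LAR → ELM → IVY → ALP.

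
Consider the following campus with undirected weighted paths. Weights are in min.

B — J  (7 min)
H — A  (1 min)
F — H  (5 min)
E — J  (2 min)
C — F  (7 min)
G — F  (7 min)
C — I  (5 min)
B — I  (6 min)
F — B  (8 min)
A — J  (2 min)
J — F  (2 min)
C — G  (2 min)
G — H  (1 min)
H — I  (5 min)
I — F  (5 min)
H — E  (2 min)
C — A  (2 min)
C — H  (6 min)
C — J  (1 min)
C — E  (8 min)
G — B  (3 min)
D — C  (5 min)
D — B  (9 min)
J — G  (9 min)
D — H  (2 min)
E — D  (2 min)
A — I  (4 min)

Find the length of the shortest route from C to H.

3 min

Enumerating some paths:
C–J–A–H: 1+2+1 = 4
C–A–H: 2+1 = 3
The minimum is 3 min via C–A–H.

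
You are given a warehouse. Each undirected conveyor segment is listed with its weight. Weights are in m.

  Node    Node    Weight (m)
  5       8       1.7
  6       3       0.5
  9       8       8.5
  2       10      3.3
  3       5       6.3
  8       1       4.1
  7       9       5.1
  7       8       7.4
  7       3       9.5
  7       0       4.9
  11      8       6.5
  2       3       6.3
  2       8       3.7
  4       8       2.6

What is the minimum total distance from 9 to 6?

Shortest distances from 9:
9: 0
7: 5.1  (via 9)
8: 8.5  (via 9)
0: 10  (via 7)
5: 10.2  (via 8)
4: 11.1  (via 8)
2: 12.2  (via 8)
1: 12.6  (via 8)
3: 14.6  (via 7)
11: 15  (via 8)
6: 15.1  (via 3)
Shortest route: 9–7–3–6 = 15.1 m.

15.1 m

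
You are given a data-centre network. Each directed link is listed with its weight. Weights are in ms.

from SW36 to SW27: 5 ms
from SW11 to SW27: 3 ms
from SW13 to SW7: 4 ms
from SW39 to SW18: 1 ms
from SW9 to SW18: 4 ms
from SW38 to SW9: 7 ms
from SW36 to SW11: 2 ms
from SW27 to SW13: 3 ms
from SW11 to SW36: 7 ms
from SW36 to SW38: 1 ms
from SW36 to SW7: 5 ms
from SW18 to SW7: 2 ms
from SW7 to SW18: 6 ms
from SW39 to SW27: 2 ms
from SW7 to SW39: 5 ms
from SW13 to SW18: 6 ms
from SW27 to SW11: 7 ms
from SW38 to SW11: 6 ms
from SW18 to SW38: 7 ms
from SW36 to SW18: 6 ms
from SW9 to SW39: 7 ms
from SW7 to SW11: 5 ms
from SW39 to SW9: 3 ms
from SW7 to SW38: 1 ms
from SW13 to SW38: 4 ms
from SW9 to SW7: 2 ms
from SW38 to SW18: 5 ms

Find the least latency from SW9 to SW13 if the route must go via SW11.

Shortest SW9→SW11: SW9 → SW7 → SW11 = 7
Best SW11 to SW13: SW11 → SW27 → SW13 costing 6
Total via SW11: 7 + 6 = 13 ms.

13 ms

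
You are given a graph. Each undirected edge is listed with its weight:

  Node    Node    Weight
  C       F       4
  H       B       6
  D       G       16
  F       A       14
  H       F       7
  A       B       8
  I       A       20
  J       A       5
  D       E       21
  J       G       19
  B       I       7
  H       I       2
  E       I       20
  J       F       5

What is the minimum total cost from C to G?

Shortest distances from C:
C: 0
F: 4  (via C)
J: 9  (via F)
H: 11  (via F)
I: 13  (via H)
A: 14  (via J)
B: 17  (via H)
G: 28  (via J)
Shortest route: C–F–J–G = 28.

28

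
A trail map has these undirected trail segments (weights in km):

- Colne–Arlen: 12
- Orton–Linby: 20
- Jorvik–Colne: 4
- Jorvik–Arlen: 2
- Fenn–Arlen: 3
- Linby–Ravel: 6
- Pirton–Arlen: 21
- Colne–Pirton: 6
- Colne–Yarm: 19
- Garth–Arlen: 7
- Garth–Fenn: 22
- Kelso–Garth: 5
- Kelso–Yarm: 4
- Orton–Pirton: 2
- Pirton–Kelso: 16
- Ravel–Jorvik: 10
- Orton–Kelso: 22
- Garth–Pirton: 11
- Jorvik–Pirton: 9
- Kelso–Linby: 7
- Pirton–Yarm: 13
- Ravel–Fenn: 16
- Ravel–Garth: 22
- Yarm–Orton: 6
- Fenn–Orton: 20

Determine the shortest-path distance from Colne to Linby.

20 km

Compare a few routes:
Colne–Jorvik–Ravel–Linby: 4+10+6 = 20
Colne–Jorvik–Arlen–Garth–Kelso–Linby: 4+2+7+5+7 = 25
Colne–Pirton–Orton–Yarm–Kelso–Linby: 6+2+6+4+7 = 25
The minimum is 20 km via Colne–Jorvik–Ravel–Linby.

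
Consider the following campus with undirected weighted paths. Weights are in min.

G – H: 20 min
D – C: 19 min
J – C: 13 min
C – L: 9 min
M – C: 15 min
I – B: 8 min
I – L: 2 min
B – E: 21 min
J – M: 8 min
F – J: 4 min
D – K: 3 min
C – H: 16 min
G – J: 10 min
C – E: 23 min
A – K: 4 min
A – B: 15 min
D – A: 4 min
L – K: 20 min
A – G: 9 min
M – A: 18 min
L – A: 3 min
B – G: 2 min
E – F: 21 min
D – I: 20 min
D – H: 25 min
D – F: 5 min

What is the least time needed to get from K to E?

Enumerating some paths:
K - A - D - F - E: 4+4+5+21 = 34
K - D - F - E: 3+5+21 = 29
K - A - G - B - E: 4+9+2+21 = 36
The minimum is 29 min via K - D - F - E.

29 min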